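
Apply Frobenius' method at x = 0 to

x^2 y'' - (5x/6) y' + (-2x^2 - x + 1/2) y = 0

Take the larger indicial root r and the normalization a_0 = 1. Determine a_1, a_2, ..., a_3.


Write in Frobenius form y'' + (p(x)/x) y' + (q(x)/x^2) y = 0:
  p(x) = -5/6,  q(x) = -2x^2 - x + 1/2.
Indicial equation: r(r-1) + (-5/6) r + (1/2) = 0 -> roots r_1 = 3/2, r_2 = 1/3.
Take r = r_1 = 3/2. Let y(x) = x^r sum_{n>=0} a_n x^n with a_0 = 1.
Substitute y = x^r sum a_n x^n and match x^{r+n}. The recurrence is
  D(n) a_n - 1 a_{n-1} - 2 a_{n-2} = 0,  where D(n) = (r+n)(r+n-1) + (-5/6)(r+n) + (1/2).
  a_n = [1 a_{n-1} + 2 a_{n-2}] / D(n).
Since the indicial polynomial factors as (r - r_1)(r - r_2), D(n) = (r_1 + n - r_1)(r_1 + n - r_2) = n(n + 7/6).
Evaluating step by step (a_0 = 1):
  n = 1: D(1) = 1(1 + 7/6) = 13/6; numerator = 1(1) = 1; a_1 = (1)/(13/6) = 6/13
  n = 2: D(2) = 2(2 + 7/6) = 19/3; numerator = 1(6/13) + 2(1) = 32/13; a_2 = (32/13)/(19/3) = 96/247
  n = 3: D(3) = 3(3 + 7/6) = 25/2; numerator = 1(96/247) + 2(6/13) = 324/247; a_3 = (324/247)/(25/2) = 648/6175

r = 3/2; a_0 = 1; a_1 = 6/13; a_2 = 96/247; a_3 = 648/6175


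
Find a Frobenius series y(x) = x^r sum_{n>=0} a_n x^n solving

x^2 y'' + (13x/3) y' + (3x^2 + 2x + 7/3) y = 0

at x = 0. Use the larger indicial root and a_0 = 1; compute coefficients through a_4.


Write in Frobenius form y'' + (p(x)/x) y' + (q(x)/x^2) y = 0:
  p(x) = 13/3,  q(x) = 3x^2 + 2x + 7/3.
Indicial equation: r(r-1) + (13/3) r + (7/3) = 0 -> roots r_1 = -1, r_2 = -7/3.
Take r = r_1 = -1. Let y(x) = x^r sum_{n>=0} a_n x^n with a_0 = 1.
Substitute y = x^r sum a_n x^n and match x^{r+n}. The recurrence is
  D(n) a_n + 2 a_{n-1} + 3 a_{n-2} = 0,  where D(n) = (r+n)(r+n-1) + (13/3)(r+n) + (7/3).
  a_n = [-2 a_{n-1} - 3 a_{n-2}] / D(n).
Since the indicial polynomial factors as (r - r_1)(r - r_2), D(n) = (r_1 + n - r_1)(r_1 + n - r_2) = n(n + 4/3).
Evaluating step by step (a_0 = 1):
  n = 1: D(1) = 1(1 + 4/3) = 7/3; numerator = -2(1) = -2; a_1 = (-2)/(7/3) = -6/7
  n = 2: D(2) = 2(2 + 4/3) = 20/3; numerator = -2(-6/7) - 3(1) = -9/7; a_2 = (-9/7)/(20/3) = -27/140
  n = 3: D(3) = 3(3 + 4/3) = 13; numerator = -2(-27/140) - 3(-6/7) = 207/70; a_3 = (207/70)/(13) = 207/910
  n = 4: D(4) = 4(4 + 4/3) = 64/3; numerator = -2(207/910) - 3(-27/140) = 45/364; a_4 = (45/364)/(64/3) = 135/23296

r = -1; a_0 = 1; a_1 = -6/7; a_2 = -27/140; a_3 = 207/910; a_4 = 135/23296


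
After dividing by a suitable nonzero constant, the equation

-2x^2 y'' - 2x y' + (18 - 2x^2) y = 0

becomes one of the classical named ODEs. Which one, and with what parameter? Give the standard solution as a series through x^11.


All three coefficients share the factor -2; dividing through by -2 gives  x^2 y'' + x y' + (x^2 - 9) y = 0.
This matches the Bessel equation x^2 y'' + x y' + (x^2 - nu^2) y = 0 with nu^2 = 9, so nu = 3; the solution bounded at x = 0 is J_3(x).
Frobenius at x = 0: indicial roots ±nu; for r = nu the recurrence k(k + 2nu) c_k = -c_{k-2} gives the standard series J_nu(x) = sum_{k>=0} (-1)^k / (k! (k+nu)!) (x/2)^(2k+nu). Evaluate the first 5 terms:
  k = 0: (-1)^0 / (0! * 3! * 2^3) x^3 = 1/(1*6*8) x^3 = (1/48) x^3
  k = 1: (-1)^1 / (1! * 4! * 2^5) x^5 = -1/(1*24*32) x^5 = (-1/768) x^5
  k = 2: (-1)^2 / (2! * 5! * 2^7) x^7 = 1/(2*120*128) x^7 = (1/30720) x^7
  k = 3: (-1)^3 / (3! * 6! * 2^9) x^9 = -1/(6*720*512) x^9 = (-1/2211840) x^9
  k = 4: (-1)^4 / (4! * 7! * 2^11) x^11 = 1/(24*5040*2048) x^11 = (1/247726080) x^11
Hence J_3(x) = x^11/247726080 - x^9/2211840 + x^7/30720 - x^5/768 + x^3/48 + ....

J_3(x); series = x^11/247726080 - x^9/2211840 + x^7/30720 - x^5/768 + x^3/48


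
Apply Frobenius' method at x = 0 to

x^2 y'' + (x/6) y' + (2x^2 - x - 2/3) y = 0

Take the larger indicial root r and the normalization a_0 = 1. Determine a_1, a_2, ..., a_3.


Write in Frobenius form y'' + (p(x)/x) y' + (q(x)/x^2) y = 0:
  p(x) = 1/6,  q(x) = 2x^2 - x - 2/3.
Indicial equation: r(r-1) + (1/6) r + (-2/3) = 0 -> roots r_1 = 4/3, r_2 = -1/2.
Take r = r_1 = 4/3. Let y(x) = x^r sum_{n>=0} a_n x^n with a_0 = 1.
Substitute y = x^r sum a_n x^n and match x^{r+n}. The recurrence is
  D(n) a_n - 1 a_{n-1} + 2 a_{n-2} = 0,  where D(n) = (r+n)(r+n-1) + (1/6)(r+n) + (-2/3).
  a_n = [1 a_{n-1} - 2 a_{n-2}] / D(n).
Since the indicial polynomial factors as (r - r_1)(r - r_2), D(n) = (r_1 + n - r_1)(r_1 + n - r_2) = n(n + 11/6).
Evaluating step by step (a_0 = 1):
  n = 1: D(1) = 1(1 + 11/6) = 17/6; numerator = 1(1) = 1; a_1 = (1)/(17/6) = 6/17
  n = 2: D(2) = 2(2 + 11/6) = 23/3; numerator = 1(6/17) - 2(1) = -28/17; a_2 = (-28/17)/(23/3) = -84/391
  n = 3: D(3) = 3(3 + 11/6) = 29/2; numerator = 1(-84/391) - 2(6/17) = -360/391; a_3 = (-360/391)/(29/2) = -720/11339

r = 4/3; a_0 = 1; a_1 = 6/17; a_2 = -84/391; a_3 = -720/11339


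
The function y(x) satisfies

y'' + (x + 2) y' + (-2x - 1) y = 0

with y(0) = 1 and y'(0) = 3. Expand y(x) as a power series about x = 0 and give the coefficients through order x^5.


Ansatz: y(x) = sum_{n>=0} a_n x^n, so y'(x) = sum_{n>=1} n a_n x^(n-1) and y''(x) = sum_{n>=2} n(n-1) a_n x^(n-2).
Substitute into P(x) y'' + Q(x) y' + R(x) y = 0 with P(x) = 1, Q(x) = x + 2, R(x) = -2x - 1, and match powers of x.
Initial conditions: a_0 = 1, a_1 = 3.
Setting the coefficient of each power of x to zero and solving order by order (substituting the coefficients already found):
  x^0: 2 a_2 + 2 a_1 - a_0 = 0  ->  2 a_2 = -2 a_1 + a_0 = -5  ->  a_2 = -5/2
  x^1: 6 a_3 + 4 a_2 - 2 a_0 = 0  ->  6 a_3 = -4 a_2 + 2 a_0 = 12  ->  a_3 = 2
  x^2: 12 a_4 + 6 a_3 + a_2 - 2 a_1 = 0  ->  12 a_4 = -6 a_3 - a_2 + 2 a_1 = -7/2  ->  a_4 = -7/24
  x^3: 20 a_5 + 8 a_4 + 2 a_3 - 2 a_2 = 0  ->  20 a_5 = -8 a_4 - 2 a_3 + 2 a_2 = -20/3  ->  a_5 = -1/3
Truncated series: y(x) = 1 + 3 x - (5/2) x^2 + 2 x^3 - (7/24) x^4 - (1/3) x^5 + O(x^6).

a_0 = 1; a_1 = 3; a_2 = -5/2; a_3 = 2; a_4 = -7/24; a_5 = -1/3


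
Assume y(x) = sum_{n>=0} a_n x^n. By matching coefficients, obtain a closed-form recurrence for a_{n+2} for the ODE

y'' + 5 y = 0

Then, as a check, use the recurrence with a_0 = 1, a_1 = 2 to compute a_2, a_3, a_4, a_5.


Substitute y = sum_n a_n x^n into y'' + (const) y = 0.
y''(x) = sum_{n>=0} (n+2)(n+1) a_{n+2} x^n.
The ODE becomes sum_n [(n+2)(n+1) a_{n+2} + 5 a_n] x^n = 0.
Setting each coefficient to zero gives the recurrence:
  (n+2)(n+1) a_{n+2} + 5 a_n = 0,
  a_{n+2} = -5 / ((n+1)(n+2)) a_n.

Check with a_0 = 1, a_1 = 2 (apply the recurrence for n = 0, 1, 2, 3): a_0 = 1, a_1 = 2, a_2 = -5/2, a_3 = -5/3, a_4 = 25/24, a_5 = 5/12.

a_{n+2} = -5/((n+1)(n+2)) * a_n; check: a_0 = 1, a_1 = 2, a_2 = -5/2, a_3 = -5/3, a_4 = 25/24, a_5 = 5/12


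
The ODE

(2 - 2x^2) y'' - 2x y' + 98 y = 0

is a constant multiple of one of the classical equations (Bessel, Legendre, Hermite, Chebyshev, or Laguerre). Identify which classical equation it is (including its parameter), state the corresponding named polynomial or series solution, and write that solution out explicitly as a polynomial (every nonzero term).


All three coefficients share the factor 2; dividing through by 2 gives  (1 - x^2) y'' - x y' + 49 y = 0.
This matches the Chebyshev equation (1 - x^2) y'' - x y' + n^2 y = 0 (note the -x y' term, not -2x y') with n^2 = 49, so n = 7; the polynomial solution is T_7(x).
With y = sum_k a_k x^k, matching x^k gives (k+2)(k+1) a_{k+2} = (k^2 - n^2) a_k = (k - 7)(k + 7) a_k. The right side vanishes at k = 7, so the series with the parity of 7 terminates at degree 7.
Standard normalization: leading coefficient of T_n is 2^(n-1), so a_7 = 2^6 = 64. Work downward with a_k = (k+1)(k+2) a_{k+2} / ((k - 7)(k + 7)):
  a_5 = (6)(7)(64) / ((5 - 7)(5 + 7)) = 2688/(-24) = -112
  a_3 = (4)(5)(-112) / ((3 - 7)(3 + 7)) = -2240/(-40) = 56
  a_1 = (2)(3)(56) / ((1 - 7)(1 + 7)) = 336/(-48) = -7
Hence T_7(x) = 64 x^7 - 112 x^5 + 56 x^3 - 7 x.

T_7(x); series = 64 x^7 - 112 x^5 + 56 x^3 - 7 x


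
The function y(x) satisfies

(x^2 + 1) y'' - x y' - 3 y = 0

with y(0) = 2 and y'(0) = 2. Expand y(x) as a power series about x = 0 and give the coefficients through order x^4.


Ansatz: y(x) = sum_{n>=0} a_n x^n, so y'(x) = sum_{n>=1} n a_n x^(n-1) and y''(x) = sum_{n>=2} n(n-1) a_n x^(n-2).
Substitute into P(x) y'' + Q(x) y' + R(x) y = 0 with P(x) = x^2 + 1, Q(x) = -x, R(x) = -3, and match powers of x.
Initial conditions: a_0 = 2, a_1 = 2.
Setting the coefficient of each power of x to zero and solving order by order (substituting the coefficients already found):
  x^0: 2 a_2 - 3 a_0 = 0  ->  2 a_2 = 3 a_0 = 6  ->  a_2 = 3
  x^1: 6 a_3 - 4 a_1 = 0  ->  6 a_3 = 4 a_1 = 8  ->  a_3 = 4/3
  x^2: 12 a_4 - 3 a_2 = 0  ->  12 a_4 = 3 a_2 = 9  ->  a_4 = 3/4
Truncated series: y(x) = 2 + 2 x + 3 x^2 + (4/3) x^3 + (3/4) x^4 + O(x^5).

a_0 = 2; a_1 = 2; a_2 = 3; a_3 = 4/3; a_4 = 3/4


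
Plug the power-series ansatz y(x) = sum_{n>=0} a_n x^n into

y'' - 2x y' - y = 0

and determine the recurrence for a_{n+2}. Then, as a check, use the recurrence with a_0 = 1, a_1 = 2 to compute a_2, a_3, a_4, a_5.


Substitute y = sum_n a_n x^n.
y''(x) has coefficient (n+2)(n+1) a_{n+2} at x^n;
-2 x y'(x) has coefficient -2 n a_n at x^n (shift);
-y(x) has coefficient -1 a_n at x^n.
Matching x^n: (n+2)(n+1) a_{n+2} + (-2n - 1) a_n = 0.
Thus a_{n+2} = (2n + 1) / ((n+1)(n+2)) * a_n.

Check with a_0 = 1, a_1 = 2 (apply the recurrence for n = 0, 1, 2, 3): a_0 = 1, a_1 = 2, a_2 = 1/2, a_3 = 1, a_4 = 5/24, a_5 = 7/20.

a_(n+2) = (2n + 1) / ((n+1)(n+2)) * a_n; check: a_0 = 1, a_1 = 2, a_2 = 1/2, a_3 = 1, a_4 = 5/24, a_5 = 7/20


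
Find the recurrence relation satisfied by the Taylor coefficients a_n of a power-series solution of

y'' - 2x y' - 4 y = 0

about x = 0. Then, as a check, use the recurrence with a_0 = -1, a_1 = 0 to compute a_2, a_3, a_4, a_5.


Substitute y = sum_n a_n x^n.
y''(x) has coefficient (n+2)(n+1) a_{n+2} at x^n;
-2 x y'(x) has coefficient -2 n a_n at x^n (shift);
-4 y(x) has coefficient -4 a_n at x^n.
Matching x^n: (n+2)(n+1) a_{n+2} + (-2n - 4) a_n = 0.
Thus a_{n+2} = (2n + 4) / ((n+1)(n+2)) * a_n.

Check with a_0 = -1, a_1 = 0 (apply the recurrence for n = 0, 1, 2, 3): a_0 = -1, a_1 = 0, a_2 = -2, a_3 = 0, a_4 = -4/3, a_5 = 0.

a_(n+2) = (2n + 4) / ((n+1)(n+2)) * a_n; check: a_0 = -1, a_1 = 0, a_2 = -2, a_3 = 0, a_4 = -4/3, a_5 = 0


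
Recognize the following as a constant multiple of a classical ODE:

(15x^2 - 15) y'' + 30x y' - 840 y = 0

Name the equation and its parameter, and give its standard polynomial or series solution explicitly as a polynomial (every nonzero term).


All three coefficients share the factor -15; dividing through by -15 gives  (1 - x^2) y'' - 2x y' + 56 y = 0.
This matches the Legendre equation (1 - x^2) y'' - 2x y' + n(n+1) y = 0 (note the -2x y' term) with n(n+1) = 56, so n = 7; the polynomial solution is P_7(x).
With y = sum_k a_k x^k, matching x^k gives (k+2)(k+1) a_{k+2} = [k(k+1) - n(n+1)] a_k = (k - 7)(k + 8) a_k. The right side vanishes at k = 7, so the series with the parity of 7 terminates at degree 7.
Standard normalization (P_n(1) = 1): leading coefficient (2n)!/(2^n (n!)^2) = 87178291200/(128*25401600) = 429/16, so a_7 = 429/16. Work downward with a_k = (k+1)(k+2) a_{k+2} / ((k - 7)(k + 8)):
  a_5 = (6)(7)(429/16) / ((5 - 7)(5 + 8)) = (9009/8)/(-26) = -693/16
  a_3 = (4)(5)(-693/16) / ((3 - 7)(3 + 8)) = (-3465/4)/(-44) = 315/16
  a_1 = (2)(3)(315/16) / ((1 - 7)(1 + 8)) = (945/8)/(-54) = -35/16
Hence P_7(x) = 429 x^7/16 - 693 x^5/16 + 315 x^3/16 - 35 x/16.

P_7(x); series = 429 x^7/16 - 693 x^5/16 + 315 x^3/16 - 35 x/16


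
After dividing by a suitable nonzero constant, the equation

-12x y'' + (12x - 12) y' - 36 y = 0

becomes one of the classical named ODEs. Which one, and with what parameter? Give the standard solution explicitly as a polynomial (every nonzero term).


All three coefficients share the factor -12; dividing through by -12 gives  x y'' + (1 - x) y' + 3 y = 0.
This matches the Laguerre equation x y'' + (1 - x) y' + n y = 0 with n = 3; the polynomial solution is L_3(x).
With y = sum_k a_k x^k, matching x^k gives (k+1)k a_{k+1} + (k+1) a_{k+1} - k a_k + n a_k = 0, i.e. (k+1)^2 a_{k+1} = (k - n) a_k = (k - 3) a_k. The right side vanishes at k = 3, so the series terminates at degree 3.
Standard normalization L_n(0) = 1 gives a_0 = 1. Work upward with a_{k+1} = (k - 3) a_k / (k+1)^2:
  a_1 = (0 - 3)(1) / 1^2 = -3/1 = -3
  a_2 = (1 - 3)(-3) / 2^2 = 6/4 = 3/2
  a_3 = (2 - 3)(3/2) / 3^2 = (-3/2)/9 = -1/6
Hence L_3(x) = -x^3/6 + 3 x^2/2 - 3 x + 1.

L_3(x); series = -x^3/6 + 3 x^2/2 - 3 x + 1


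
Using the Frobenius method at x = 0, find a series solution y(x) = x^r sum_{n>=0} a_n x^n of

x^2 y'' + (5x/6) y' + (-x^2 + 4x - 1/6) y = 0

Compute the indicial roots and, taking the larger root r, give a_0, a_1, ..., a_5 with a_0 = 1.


Write in Frobenius form y'' + (p(x)/x) y' + (q(x)/x^2) y = 0:
  p(x) = 5/6,  q(x) = -x^2 + 4x - 1/6.
Indicial equation: r(r-1) + (5/6) r + (-1/6) = 0 -> roots r_1 = 1/2, r_2 = -1/3.
Take r = r_1 = 1/2. Let y(x) = x^r sum_{n>=0} a_n x^n with a_0 = 1.
Substitute y = x^r sum a_n x^n and match x^{r+n}. The recurrence is
  D(n) a_n + 4 a_{n-1} - 1 a_{n-2} = 0,  where D(n) = (r+n)(r+n-1) + (5/6)(r+n) + (-1/6).
  a_n = [-4 a_{n-1} + 1 a_{n-2}] / D(n).
Since the indicial polynomial factors as (r - r_1)(r - r_2), D(n) = (r_1 + n - r_1)(r_1 + n - r_2) = n(n + 5/6).
Evaluating step by step (a_0 = 1):
  n = 1: D(1) = 1(1 + 5/6) = 11/6; numerator = -4(1) = -4; a_1 = (-4)/(11/6) = -24/11
  n = 2: D(2) = 2(2 + 5/6) = 17/3; numerator = -4(-24/11) + 1(1) = 107/11; a_2 = (107/11)/(17/3) = 321/187
  n = 3: D(3) = 3(3 + 5/6) = 23/2; numerator = -4(321/187) + 1(-24/11) = -1692/187; a_3 = (-1692/187)/(23/2) = -3384/4301
  n = 4: D(4) = 4(4 + 5/6) = 58/3; numerator = -4(-3384/4301) + 1(321/187) = 20919/4301; a_4 = (20919/4301)/(58/3) = 62757/249458
  n = 5: D(5) = 5(5 + 5/6) = 175/6; numerator = -4(62757/249458) + 1(-3384/4301) = -223650/124729; a_5 = (-223650/124729)/(175/6) = -7668/124729

r = 1/2; a_0 = 1; a_1 = -24/11; a_2 = 321/187; a_3 = -3384/4301; a_4 = 62757/249458; a_5 = -7668/124729


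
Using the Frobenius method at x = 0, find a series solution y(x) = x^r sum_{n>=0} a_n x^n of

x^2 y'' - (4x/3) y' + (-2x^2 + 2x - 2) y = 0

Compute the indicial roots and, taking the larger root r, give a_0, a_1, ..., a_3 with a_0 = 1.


Write in Frobenius form y'' + (p(x)/x) y' + (q(x)/x^2) y = 0:
  p(x) = -4/3,  q(x) = -2x^2 + 2x - 2.
Indicial equation: r(r-1) + (-4/3) r + (-2) = 0 -> roots r_1 = 3, r_2 = -2/3.
Take r = r_1 = 3. Let y(x) = x^r sum_{n>=0} a_n x^n with a_0 = 1.
Substitute y = x^r sum a_n x^n and match x^{r+n}. The recurrence is
  D(n) a_n + 2 a_{n-1} - 2 a_{n-2} = 0,  where D(n) = (r+n)(r+n-1) + (-4/3)(r+n) + (-2).
  a_n = [-2 a_{n-1} + 2 a_{n-2}] / D(n).
Since the indicial polynomial factors as (r - r_1)(r - r_2), D(n) = (r_1 + n - r_1)(r_1 + n - r_2) = n(n + 11/3).
Evaluating step by step (a_0 = 1):
  n = 1: D(1) = 1(1 + 11/3) = 14/3; numerator = -2(1) = -2; a_1 = (-2)/(14/3) = -3/7
  n = 2: D(2) = 2(2 + 11/3) = 34/3; numerator = -2(-3/7) + 2(1) = 20/7; a_2 = (20/7)/(34/3) = 30/119
  n = 3: D(3) = 3(3 + 11/3) = 20; numerator = -2(30/119) + 2(-3/7) = -162/119; a_3 = (-162/119)/(20) = -81/1190

r = 3; a_0 = 1; a_1 = -3/7; a_2 = 30/119; a_3 = -81/1190


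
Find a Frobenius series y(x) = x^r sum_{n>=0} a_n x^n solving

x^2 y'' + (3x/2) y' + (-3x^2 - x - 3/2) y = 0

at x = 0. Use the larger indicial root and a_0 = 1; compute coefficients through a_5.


Write in Frobenius form y'' + (p(x)/x) y' + (q(x)/x^2) y = 0:
  p(x) = 3/2,  q(x) = -3x^2 - x - 3/2.
Indicial equation: r(r-1) + (3/2) r + (-3/2) = 0 -> roots r_1 = 1, r_2 = -3/2.
Take r = r_1 = 1. Let y(x) = x^r sum_{n>=0} a_n x^n with a_0 = 1.
Substitute y = x^r sum a_n x^n and match x^{r+n}. The recurrence is
  D(n) a_n - 1 a_{n-1} - 3 a_{n-2} = 0,  where D(n) = (r+n)(r+n-1) + (3/2)(r+n) + (-3/2).
  a_n = [1 a_{n-1} + 3 a_{n-2}] / D(n).
Since the indicial polynomial factors as (r - r_1)(r - r_2), D(n) = (r_1 + n - r_1)(r_1 + n - r_2) = n(n + 5/2).
Evaluating step by step (a_0 = 1):
  n = 1: D(1) = 1(1 + 5/2) = 7/2; numerator = 1(1) = 1; a_1 = (1)/(7/2) = 2/7
  n = 2: D(2) = 2(2 + 5/2) = 9; numerator = 1(2/7) + 3(1) = 23/7; a_2 = (23/7)/(9) = 23/63
  n = 3: D(3) = 3(3 + 5/2) = 33/2; numerator = 1(23/63) + 3(2/7) = 11/9; a_3 = (11/9)/(33/2) = 2/27
  n = 4: D(4) = 4(4 + 5/2) = 26; numerator = 1(2/27) + 3(23/63) = 221/189; a_4 = (221/189)/(26) = 17/378
  n = 5: D(5) = 5(5 + 5/2) = 75/2; numerator = 1(17/378) + 3(2/27) = 101/378; a_5 = (101/378)/(75/2) = 101/14175

r = 1; a_0 = 1; a_1 = 2/7; a_2 = 23/63; a_3 = 2/27; a_4 = 17/378; a_5 = 101/14175


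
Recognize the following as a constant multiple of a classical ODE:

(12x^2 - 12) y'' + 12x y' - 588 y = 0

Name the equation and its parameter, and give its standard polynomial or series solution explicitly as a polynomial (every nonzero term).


All three coefficients share the factor -12; dividing through by -12 gives  (1 - x^2) y'' - x y' + 49 y = 0.
This matches the Chebyshev equation (1 - x^2) y'' - x y' + n^2 y = 0 (note the -x y' term, not -2x y') with n^2 = 49, so n = 7; the polynomial solution is T_7(x).
With y = sum_k a_k x^k, matching x^k gives (k+2)(k+1) a_{k+2} = (k^2 - n^2) a_k = (k - 7)(k + 7) a_k. The right side vanishes at k = 7, so the series with the parity of 7 terminates at degree 7.
Standard normalization: leading coefficient of T_n is 2^(n-1), so a_7 = 2^6 = 64. Work downward with a_k = (k+1)(k+2) a_{k+2} / ((k - 7)(k + 7)):
  a_5 = (6)(7)(64) / ((5 - 7)(5 + 7)) = 2688/(-24) = -112
  a_3 = (4)(5)(-112) / ((3 - 7)(3 + 7)) = -2240/(-40) = 56
  a_1 = (2)(3)(56) / ((1 - 7)(1 + 7)) = 336/(-48) = -7
Hence T_7(x) = 64 x^7 - 112 x^5 + 56 x^3 - 7 x.

T_7(x); series = 64 x^7 - 112 x^5 + 56 x^3 - 7 x


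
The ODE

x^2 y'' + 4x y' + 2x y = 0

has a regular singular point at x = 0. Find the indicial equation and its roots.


Divide by x^2 to reach normal form y'' + P_1(x) y' + P_2(x) y = 0 with P_1(x) = 4/x and P_2(x) = 2/x.
x = 0 is a singular point because the y'-coefficient 4/x has a pole at x = 0 and the y-coefficient 2/x has a pole at x = 0.
It is a regular singular point because x P_1(x) = p(x) = 4 and x^2 P_2(x) = q(x) = 2x are polynomials, hence analytic at x = 0.
p(0) = 4,  q(0) = 0.
Indicial equation: r(r-1) + p(0) r + q(0) = 0, i.e. r^2 + (p(0) - 1) r + q(0) = 0, i.e. r^2 + 3 r = 0.
Discriminant: (3)^2 - 4(0) = 9, so r = (-3 ± 3)/2.
Solving: r_1 = 0, r_2 = -3.

indicial: r^2 + 3 r = 0; roots r_1 = 0, r_2 = -3


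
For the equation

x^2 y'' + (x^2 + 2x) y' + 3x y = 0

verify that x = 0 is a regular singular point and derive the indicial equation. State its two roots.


Divide by x^2 to reach normal form y'' + P_1(x) y' + P_2(x) y = 0 with P_1(x) = 1 + 2/x and P_2(x) = 3/x.
x = 0 is a singular point because the y'-coefficient 1 + 2/x has a pole at x = 0 and the y-coefficient 3/x has a pole at x = 0.
It is a regular singular point because x P_1(x) = p(x) = x + 2 and x^2 P_2(x) = q(x) = 3x are polynomials, hence analytic at x = 0.
p(0) = 2,  q(0) = 0.
Indicial equation: r(r-1) + p(0) r + q(0) = 0, i.e. r^2 + (p(0) - 1) r + q(0) = 0, i.e. r^2 + 1 r = 0.
Discriminant: (1)^2 - 4(0) = 1, so r = (-1 ± 1)/2.
Solving: r_1 = 0, r_2 = -1.

indicial: r^2 + 1 r = 0; roots r_1 = 0, r_2 = -1


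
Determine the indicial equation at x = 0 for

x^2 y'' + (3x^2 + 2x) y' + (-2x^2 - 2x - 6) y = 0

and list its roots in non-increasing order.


Divide by x^2 to reach normal form y'' + P_1(x) y' + P_2(x) y = 0 with P_1(x) = 3 + 2/x and P_2(x) = -2 - 2/x - 6/x^2.
x = 0 is a singular point because the y'-coefficient 3 + 2/x has a pole at x = 0 and the y-coefficient -2 - 2/x - 6/x^2 has a pole at x = 0.
It is a regular singular point because x P_1(x) = p(x) = 3x + 2 and x^2 P_2(x) = q(x) = -2x^2 - 2x - 6 are polynomials, hence analytic at x = 0.
p(0) = 2,  q(0) = -6.
Indicial equation: r(r-1) + p(0) r + q(0) = 0, i.e. r^2 + (p(0) - 1) r + q(0) = 0, i.e. r^2 + 1 r - 6 = 0.
Discriminant: (1)^2 - 4(-6) = 25, so r = (-1 ± 5)/2.
Solving: r_1 = 2, r_2 = -3.

indicial: r^2 + 1 r - 6 = 0; roots r_1 = 2, r_2 = -3


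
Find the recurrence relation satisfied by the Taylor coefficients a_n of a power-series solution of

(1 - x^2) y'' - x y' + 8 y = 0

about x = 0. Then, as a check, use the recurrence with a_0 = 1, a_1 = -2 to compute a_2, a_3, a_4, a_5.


Substitute y = sum_n a_n x^n.
(1 - 1 x^2) y'' contributes (n+2)(n+1) a_{n+2} - n(n-1) a_n at x^n.
-x y'(x) contributes -n a_n at x^n.
8 y(x) contributes 8 a_n at x^n.
Matching x^n: (n+2)(n+1) a_{n+2} + (-n(n-1) - n + 8) a_n = 0.
Thus a_{n+2} = (n(n-1) + n - 8) / ((n+1)(n+2)) * a_n.

Check with a_0 = 1, a_1 = -2 (apply the recurrence for n = 0, 1, 2, 3): a_0 = 1, a_1 = -2, a_2 = -4, a_3 = 7/3, a_4 = 4/3, a_5 = 7/60.

a_(n+2) = (n(n-1) + n - 8) / ((n+1)(n+2)) * a_n; check: a_0 = 1, a_1 = -2, a_2 = -4, a_3 = 7/3, a_4 = 4/3, a_5 = 7/60


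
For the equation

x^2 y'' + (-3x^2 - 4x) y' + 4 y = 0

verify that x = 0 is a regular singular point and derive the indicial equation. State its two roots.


Divide by x^2 to reach normal form y'' + P_1(x) y' + P_2(x) y = 0 with P_1(x) = -3 - 4/x and P_2(x) = 4/x^2.
x = 0 is a singular point because the y'-coefficient -3 - 4/x has a pole at x = 0 and the y-coefficient 4/x^2 has a pole at x = 0.
It is a regular singular point because x P_1(x) = p(x) = -3x - 4 and x^2 P_2(x) = q(x) = 4 are polynomials, hence analytic at x = 0.
p(0) = -4,  q(0) = 4.
Indicial equation: r(r-1) + p(0) r + q(0) = 0, i.e. r^2 + (p(0) - 1) r + q(0) = 0, i.e. r^2 - 5 r + 4 = 0.
Discriminant: (-5)^2 - 4(4) = 9, so r = (5 ± 3)/2.
Solving: r_1 = 4, r_2 = 1.

indicial: r^2 - 5 r + 4 = 0; roots r_1 = 4, r_2 = 1


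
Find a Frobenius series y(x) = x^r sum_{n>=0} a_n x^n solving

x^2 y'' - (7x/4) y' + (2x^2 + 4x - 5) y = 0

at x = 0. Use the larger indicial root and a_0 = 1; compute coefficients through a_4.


Write in Frobenius form y'' + (p(x)/x) y' + (q(x)/x^2) y = 0:
  p(x) = -7/4,  q(x) = 2x^2 + 4x - 5.
Indicial equation: r(r-1) + (-7/4) r + (-5) = 0 -> roots r_1 = 4, r_2 = -5/4.
Take r = r_1 = 4. Let y(x) = x^r sum_{n>=0} a_n x^n with a_0 = 1.
Substitute y = x^r sum a_n x^n and match x^{r+n}. The recurrence is
  D(n) a_n + 4 a_{n-1} + 2 a_{n-2} = 0,  where D(n) = (r+n)(r+n-1) + (-7/4)(r+n) + (-5).
  a_n = [-4 a_{n-1} - 2 a_{n-2}] / D(n).
Since the indicial polynomial factors as (r - r_1)(r - r_2), D(n) = (r_1 + n - r_1)(r_1 + n - r_2) = n(n + 21/4).
Evaluating step by step (a_0 = 1):
  n = 1: D(1) = 1(1 + 21/4) = 25/4; numerator = -4(1) = -4; a_1 = (-4)/(25/4) = -16/25
  n = 2: D(2) = 2(2 + 21/4) = 29/2; numerator = -4(-16/25) - 2(1) = 14/25; a_2 = (14/25)/(29/2) = 28/725
  n = 3: D(3) = 3(3 + 21/4) = 99/4; numerator = -4(28/725) - 2(-16/25) = 816/725; a_3 = (816/725)/(99/4) = 1088/23925
  n = 4: D(4) = 4(4 + 21/4) = 37; numerator = -4(1088/23925) - 2(28/725) = -248/957; a_4 = (-248/957)/(37) = -248/35409

r = 4; a_0 = 1; a_1 = -16/25; a_2 = 28/725; a_3 = 1088/23925; a_4 = -248/35409


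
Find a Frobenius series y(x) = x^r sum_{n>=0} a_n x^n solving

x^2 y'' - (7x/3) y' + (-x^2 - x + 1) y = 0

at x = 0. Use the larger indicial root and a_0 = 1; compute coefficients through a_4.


Write in Frobenius form y'' + (p(x)/x) y' + (q(x)/x^2) y = 0:
  p(x) = -7/3,  q(x) = -x^2 - x + 1.
Indicial equation: r(r-1) + (-7/3) r + (1) = 0 -> roots r_1 = 3, r_2 = 1/3.
Take r = r_1 = 3. Let y(x) = x^r sum_{n>=0} a_n x^n with a_0 = 1.
Substitute y = x^r sum a_n x^n and match x^{r+n}. The recurrence is
  D(n) a_n - 1 a_{n-1} - 1 a_{n-2} = 0,  where D(n) = (r+n)(r+n-1) + (-7/3)(r+n) + (1).
  a_n = [1 a_{n-1} + 1 a_{n-2}] / D(n).
Since the indicial polynomial factors as (r - r_1)(r - r_2), D(n) = (r_1 + n - r_1)(r_1 + n - r_2) = n(n + 8/3).
Evaluating step by step (a_0 = 1):
  n = 1: D(1) = 1(1 + 8/3) = 11/3; numerator = 1(1) = 1; a_1 = (1)/(11/3) = 3/11
  n = 2: D(2) = 2(2 + 8/3) = 28/3; numerator = 1(3/11) + 1(1) = 14/11; a_2 = (14/11)/(28/3) = 3/22
  n = 3: D(3) = 3(3 + 8/3) = 17; numerator = 1(3/22) + 1(3/11) = 9/22; a_3 = (9/22)/(17) = 9/374
  n = 4: D(4) = 4(4 + 8/3) = 80/3; numerator = 1(9/374) + 1(3/22) = 30/187; a_4 = (30/187)/(80/3) = 9/1496

r = 3; a_0 = 1; a_1 = 3/11; a_2 = 3/22; a_3 = 9/374; a_4 = 9/1496


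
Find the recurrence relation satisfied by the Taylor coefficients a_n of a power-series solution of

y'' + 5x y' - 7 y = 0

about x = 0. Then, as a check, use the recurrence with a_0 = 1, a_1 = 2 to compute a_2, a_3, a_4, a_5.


Substitute y = sum_n a_n x^n.
y''(x) has coefficient (n+2)(n+1) a_{n+2} at x^n;
5 x y'(x) has coefficient 5 n a_n at x^n (shift);
-7 y(x) has coefficient -7 a_n at x^n.
Matching x^n: (n+2)(n+1) a_{n+2} + (5n - 7) a_n = 0.
Thus a_{n+2} = (-5n + 7) / ((n+1)(n+2)) * a_n.

Check with a_0 = 1, a_1 = 2 (apply the recurrence for n = 0, 1, 2, 3): a_0 = 1, a_1 = 2, a_2 = 7/2, a_3 = 2/3, a_4 = -7/8, a_5 = -4/15.

a_(n+2) = (-5n + 7) / ((n+1)(n+2)) * a_n; check: a_0 = 1, a_1 = 2, a_2 = 7/2, a_3 = 2/3, a_4 = -7/8, a_5 = -4/15


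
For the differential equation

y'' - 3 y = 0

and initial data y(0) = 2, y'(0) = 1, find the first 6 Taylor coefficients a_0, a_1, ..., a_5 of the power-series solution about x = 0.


Ansatz: y(x) = sum_{n>=0} a_n x^n, so y'(x) = sum_{n>=1} n a_n x^(n-1) and y''(x) = sum_{n>=2} n(n-1) a_n x^(n-2).
Substitute into P(x) y'' + Q(x) y' + R(x) y = 0 with P(x) = 1, Q(x) = 0, R(x) = -3, and match powers of x.
Initial conditions: a_0 = 2, a_1 = 1.
Setting the coefficient of each power of x to zero and solving order by order (substituting the coefficients already found):
  x^0: 2 a_2 - 3 a_0 = 0  ->  2 a_2 = 3 a_0 = 6  ->  a_2 = 3
  x^1: 6 a_3 - 3 a_1 = 0  ->  6 a_3 = 3 a_1 = 3  ->  a_3 = 1/2
  x^2: 12 a_4 - 3 a_2 = 0  ->  12 a_4 = 3 a_2 = 9  ->  a_4 = 3/4
  x^3: 20 a_5 - 3 a_3 = 0  ->  20 a_5 = 3 a_3 = 3/2  ->  a_5 = 3/40
Truncated series: y(x) = 2 + x + 3 x^2 + (1/2) x^3 + (3/4) x^4 + (3/40) x^5 + O(x^6).

a_0 = 2; a_1 = 1; a_2 = 3; a_3 = 1/2; a_4 = 3/4; a_5 = 3/40


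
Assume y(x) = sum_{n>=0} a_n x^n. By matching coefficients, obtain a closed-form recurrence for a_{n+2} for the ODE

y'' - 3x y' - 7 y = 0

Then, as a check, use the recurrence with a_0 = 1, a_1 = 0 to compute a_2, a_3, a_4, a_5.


Substitute y = sum_n a_n x^n.
y''(x) has coefficient (n+2)(n+1) a_{n+2} at x^n;
-3 x y'(x) has coefficient -3 n a_n at x^n (shift);
-7 y(x) has coefficient -7 a_n at x^n.
Matching x^n: (n+2)(n+1) a_{n+2} + (-3n - 7) a_n = 0.
Thus a_{n+2} = (3n + 7) / ((n+1)(n+2)) * a_n.

Check with a_0 = 1, a_1 = 0 (apply the recurrence for n = 0, 1, 2, 3): a_0 = 1, a_1 = 0, a_2 = 7/2, a_3 = 0, a_4 = 91/24, a_5 = 0.

a_(n+2) = (3n + 7) / ((n+1)(n+2)) * a_n; check: a_0 = 1, a_1 = 0, a_2 = 7/2, a_3 = 0, a_4 = 91/24, a_5 = 0


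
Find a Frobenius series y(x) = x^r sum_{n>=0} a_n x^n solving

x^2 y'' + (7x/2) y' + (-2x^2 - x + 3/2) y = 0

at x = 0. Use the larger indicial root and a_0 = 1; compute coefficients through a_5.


Write in Frobenius form y'' + (p(x)/x) y' + (q(x)/x^2) y = 0:
  p(x) = 7/2,  q(x) = -2x^2 - x + 3/2.
Indicial equation: r(r-1) + (7/2) r + (3/2) = 0 -> roots r_1 = -1, r_2 = -3/2.
Take r = r_1 = -1. Let y(x) = x^r sum_{n>=0} a_n x^n with a_0 = 1.
Substitute y = x^r sum a_n x^n and match x^{r+n}. The recurrence is
  D(n) a_n - 1 a_{n-1} - 2 a_{n-2} = 0,  where D(n) = (r+n)(r+n-1) + (7/2)(r+n) + (3/2).
  a_n = [1 a_{n-1} + 2 a_{n-2}] / D(n).
Since the indicial polynomial factors as (r - r_1)(r - r_2), D(n) = (r_1 + n - r_1)(r_1 + n - r_2) = n(n + 1/2).
Evaluating step by step (a_0 = 1):
  n = 1: D(1) = 1(1 + 1/2) = 3/2; numerator = 1(1) = 1; a_1 = (1)/(3/2) = 2/3
  n = 2: D(2) = 2(2 + 1/2) = 5; numerator = 1(2/3) + 2(1) = 8/3; a_2 = (8/3)/(5) = 8/15
  n = 3: D(3) = 3(3 + 1/2) = 21/2; numerator = 1(8/15) + 2(2/3) = 28/15; a_3 = (28/15)/(21/2) = 8/45
  n = 4: D(4) = 4(4 + 1/2) = 18; numerator = 1(8/45) + 2(8/15) = 56/45; a_4 = (56/45)/(18) = 28/405
  n = 5: D(5) = 5(5 + 1/2) = 55/2; numerator = 1(28/405) + 2(8/45) = 172/405; a_5 = (172/405)/(55/2) = 344/22275

r = -1; a_0 = 1; a_1 = 2/3; a_2 = 8/15; a_3 = 8/45; a_4 = 28/405; a_5 = 344/22275


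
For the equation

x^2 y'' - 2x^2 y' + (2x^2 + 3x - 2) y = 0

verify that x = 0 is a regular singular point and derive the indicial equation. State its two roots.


Divide by x^2 to reach normal form y'' + P_1(x) y' + P_2(x) y = 0 with P_1(x) = -2 and P_2(x) = 2 + 3/x - 2/x^2.
x = 0 is a singular point because the y-coefficient 2 + 3/x - 2/x^2 has a pole at x = 0.
It is a regular singular point because x P_1(x) = p(x) = -2x and x^2 P_2(x) = q(x) = 2x^2 + 3x - 2 are polynomials, hence analytic at x = 0.
p(0) = 0,  q(0) = -2.
Indicial equation: r(r-1) + p(0) r + q(0) = 0, i.e. r^2 + (p(0) - 1) r + q(0) = 0, i.e. r^2 - 1 r - 2 = 0.
Discriminant: (-1)^2 - 4(-2) = 9, so r = (1 ± 3)/2.
Solving: r_1 = 2, r_2 = -1.

indicial: r^2 - 1 r - 2 = 0; roots r_1 = 2, r_2 = -1


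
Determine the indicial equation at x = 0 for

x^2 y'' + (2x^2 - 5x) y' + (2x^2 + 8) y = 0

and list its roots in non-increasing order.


Divide by x^2 to reach normal form y'' + P_1(x) y' + P_2(x) y = 0 with P_1(x) = 2 - 5/x and P_2(x) = 2 + 8/x^2.
x = 0 is a singular point because the y'-coefficient 2 - 5/x has a pole at x = 0 and the y-coefficient 2 + 8/x^2 has a pole at x = 0.
It is a regular singular point because x P_1(x) = p(x) = 2x - 5 and x^2 P_2(x) = q(x) = 2x^2 + 8 are polynomials, hence analytic at x = 0.
p(0) = -5,  q(0) = 8.
Indicial equation: r(r-1) + p(0) r + q(0) = 0, i.e. r^2 + (p(0) - 1) r + q(0) = 0, i.e. r^2 - 6 r + 8 = 0.
Discriminant: (-6)^2 - 4(8) = 4, so r = (6 ± 2)/2.
Solving: r_1 = 4, r_2 = 2.

indicial: r^2 - 6 r + 8 = 0; roots r_1 = 4, r_2 = 2


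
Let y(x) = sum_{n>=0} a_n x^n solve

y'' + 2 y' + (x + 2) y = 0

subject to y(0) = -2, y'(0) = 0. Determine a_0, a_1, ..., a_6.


Ansatz: y(x) = sum_{n>=0} a_n x^n, so y'(x) = sum_{n>=1} n a_n x^(n-1) and y''(x) = sum_{n>=2} n(n-1) a_n x^(n-2).
Substitute into P(x) y'' + Q(x) y' + R(x) y = 0 with P(x) = 1, Q(x) = 2, R(x) = x + 2, and match powers of x.
Initial conditions: a_0 = -2, a_1 = 0.
Setting the coefficient of each power of x to zero and solving order by order (substituting the coefficients already found):
  x^0: 2 a_2 + 2 a_1 + 2 a_0 = 0  ->  2 a_2 = -2 a_1 - 2 a_0 = 4  ->  a_2 = 2
  x^1: 6 a_3 + 4 a_2 + 2 a_1 + a_0 = 0  ->  6 a_3 = -4 a_2 - 2 a_1 - a_0 = -6  ->  a_3 = -1
  x^2: 12 a_4 + 6 a_3 + 2 a_2 + a_1 = 0  ->  12 a_4 = -6 a_3 - 2 a_2 - a_1 = 2  ->  a_4 = 1/6
  x^3: 20 a_5 + 8 a_4 + 2 a_3 + a_2 = 0  ->  20 a_5 = -8 a_4 - 2 a_3 - a_2 = -4/3  ->  a_5 = -1/15
  x^4: 30 a_6 + 10 a_5 + 2 a_4 + a_3 = 0  ->  30 a_6 = -10 a_5 - 2 a_4 - a_3 = 4/3  ->  a_6 = 2/45
Truncated series: y(x) = -2 + 2 x^2 - x^3 + (1/6) x^4 - (1/15) x^5 + (2/45) x^6 + O(x^7).

a_0 = -2; a_1 = 0; a_2 = 2; a_3 = -1; a_4 = 1/6; a_5 = -1/15; a_6 = 2/45


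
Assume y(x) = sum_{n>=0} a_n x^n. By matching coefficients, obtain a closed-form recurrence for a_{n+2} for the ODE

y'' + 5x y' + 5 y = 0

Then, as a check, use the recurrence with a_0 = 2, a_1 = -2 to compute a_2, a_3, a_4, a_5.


Substitute y = sum_n a_n x^n.
y''(x) has coefficient (n+2)(n+1) a_{n+2} at x^n;
5 x y'(x) has coefficient 5 n a_n at x^n (shift);
5 y(x) has coefficient 5 a_n at x^n.
Matching x^n: (n+2)(n+1) a_{n+2} + (5n + 5) a_n = 0.
Thus a_{n+2} = (-5n - 5) / ((n+1)(n+2)) * a_n.

Check with a_0 = 2, a_1 = -2 (apply the recurrence for n = 0, 1, 2, 3): a_0 = 2, a_1 = -2, a_2 = -5, a_3 = 10/3, a_4 = 25/4, a_5 = -10/3.

a_(n+2) = (-5n - 5) / ((n+1)(n+2)) * a_n; check: a_0 = 2, a_1 = -2, a_2 = -5, a_3 = 10/3, a_4 = 25/4, a_5 = -10/3


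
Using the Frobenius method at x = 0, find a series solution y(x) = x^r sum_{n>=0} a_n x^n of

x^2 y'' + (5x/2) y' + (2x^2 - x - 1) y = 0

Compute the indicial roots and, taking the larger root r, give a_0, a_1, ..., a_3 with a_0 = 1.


Write in Frobenius form y'' + (p(x)/x) y' + (q(x)/x^2) y = 0:
  p(x) = 5/2,  q(x) = 2x^2 - x - 1.
Indicial equation: r(r-1) + (5/2) r + (-1) = 0 -> roots r_1 = 1/2, r_2 = -2.
Take r = r_1 = 1/2. Let y(x) = x^r sum_{n>=0} a_n x^n with a_0 = 1.
Substitute y = x^r sum a_n x^n and match x^{r+n}. The recurrence is
  D(n) a_n - 1 a_{n-1} + 2 a_{n-2} = 0,  where D(n) = (r+n)(r+n-1) + (5/2)(r+n) + (-1).
  a_n = [1 a_{n-1} - 2 a_{n-2}] / D(n).
Since the indicial polynomial factors as (r - r_1)(r - r_2), D(n) = (r_1 + n - r_1)(r_1 + n - r_2) = n(n + 5/2).
Evaluating step by step (a_0 = 1):
  n = 1: D(1) = 1(1 + 5/2) = 7/2; numerator = 1(1) = 1; a_1 = (1)/(7/2) = 2/7
  n = 2: D(2) = 2(2 + 5/2) = 9; numerator = 1(2/7) - 2(1) = -12/7; a_2 = (-12/7)/(9) = -4/21
  n = 3: D(3) = 3(3 + 5/2) = 33/2; numerator = 1(-4/21) - 2(2/7) = -16/21; a_3 = (-16/21)/(33/2) = -32/693

r = 1/2; a_0 = 1; a_1 = 2/7; a_2 = -4/21; a_3 = -32/693


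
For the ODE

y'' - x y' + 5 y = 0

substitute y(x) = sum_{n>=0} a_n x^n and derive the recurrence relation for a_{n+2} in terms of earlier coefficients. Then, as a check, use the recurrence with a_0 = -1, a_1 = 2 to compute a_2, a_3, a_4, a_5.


Substitute y = sum_n a_n x^n.
y''(x) has coefficient (n+2)(n+1) a_{n+2} at x^n;
-x y'(x) has coefficient -n a_n at x^n (shift);
5 y(x) has coefficient 5 a_n at x^n.
Matching x^n: (n+2)(n+1) a_{n+2} + (-n + 5) a_n = 0.
Thus a_{n+2} = (n - 5) / ((n+1)(n+2)) * a_n.

Check with a_0 = -1, a_1 = 2 (apply the recurrence for n = 0, 1, 2, 3): a_0 = -1, a_1 = 2, a_2 = 5/2, a_3 = -4/3, a_4 = -5/8, a_5 = 2/15.

a_(n+2) = (n - 5) / ((n+1)(n+2)) * a_n; check: a_0 = -1, a_1 = 2, a_2 = 5/2, a_3 = -4/3, a_4 = -5/8, a_5 = 2/15


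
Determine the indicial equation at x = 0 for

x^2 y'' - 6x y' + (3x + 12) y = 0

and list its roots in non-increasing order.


Divide by x^2 to reach normal form y'' + P_1(x) y' + P_2(x) y = 0 with P_1(x) = -6/x and P_2(x) = 3/x + 12/x^2.
x = 0 is a singular point because the y'-coefficient -6/x has a pole at x = 0 and the y-coefficient 3/x + 12/x^2 has a pole at x = 0.
It is a regular singular point because x P_1(x) = p(x) = -6 and x^2 P_2(x) = q(x) = 3x + 12 are polynomials, hence analytic at x = 0.
p(0) = -6,  q(0) = 12.
Indicial equation: r(r-1) + p(0) r + q(0) = 0, i.e. r^2 + (p(0) - 1) r + q(0) = 0, i.e. r^2 - 7 r + 12 = 0.
Discriminant: (-7)^2 - 4(12) = 1, so r = (7 ± 1)/2.
Solving: r_1 = 4, r_2 = 3.

indicial: r^2 - 7 r + 12 = 0; roots r_1 = 4, r_2 = 3


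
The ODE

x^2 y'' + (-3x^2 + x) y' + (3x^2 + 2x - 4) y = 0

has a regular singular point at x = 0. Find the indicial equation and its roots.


Divide by x^2 to reach normal form y'' + P_1(x) y' + P_2(x) y = 0 with P_1(x) = -3 + 1/x and P_2(x) = 3 + 2/x - 4/x^2.
x = 0 is a singular point because the y'-coefficient -3 + 1/x has a pole at x = 0 and the y-coefficient 3 + 2/x - 4/x^2 has a pole at x = 0.
It is a regular singular point because x P_1(x) = p(x) = 1 - 3x and x^2 P_2(x) = q(x) = 3x^2 + 2x - 4 are polynomials, hence analytic at x = 0.
p(0) = 1,  q(0) = -4.
Indicial equation: r(r-1) + p(0) r + q(0) = 0, i.e. r^2 + (p(0) - 1) r + q(0) = 0, i.e. r^2 - 4 = 0.
Discriminant: (0)^2 - 4(-4) = 16, so r = (0 ± 4)/2.
Solving: r_1 = 2, r_2 = -2.

indicial: r^2 - 4 = 0; roots r_1 = 2, r_2 = -2


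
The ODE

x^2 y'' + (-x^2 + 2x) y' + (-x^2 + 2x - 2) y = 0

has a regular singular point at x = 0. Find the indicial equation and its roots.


Divide by x^2 to reach normal form y'' + P_1(x) y' + P_2(x) y = 0 with P_1(x) = -1 + 2/x and P_2(x) = -1 + 2/x - 2/x^2.
x = 0 is a singular point because the y'-coefficient -1 + 2/x has a pole at x = 0 and the y-coefficient -1 + 2/x - 2/x^2 has a pole at x = 0.
It is a regular singular point because x P_1(x) = p(x) = 2 - x and x^2 P_2(x) = q(x) = -x^2 + 2x - 2 are polynomials, hence analytic at x = 0.
p(0) = 2,  q(0) = -2.
Indicial equation: r(r-1) + p(0) r + q(0) = 0, i.e. r^2 + (p(0) - 1) r + q(0) = 0, i.e. r^2 + 1 r - 2 = 0.
Discriminant: (1)^2 - 4(-2) = 9, so r = (-1 ± 3)/2.
Solving: r_1 = 1, r_2 = -2.

indicial: r^2 + 1 r - 2 = 0; roots r_1 = 1, r_2 = -2


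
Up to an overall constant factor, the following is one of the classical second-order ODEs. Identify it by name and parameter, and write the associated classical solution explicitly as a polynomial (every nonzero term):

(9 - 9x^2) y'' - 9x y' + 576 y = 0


All three coefficients share the factor 9; dividing through by 9 gives  (1 - x^2) y'' - x y' + 64 y = 0.
This matches the Chebyshev equation (1 - x^2) y'' - x y' + n^2 y = 0 (note the -x y' term, not -2x y') with n^2 = 64, so n = 8; the polynomial solution is T_8(x).
With y = sum_k a_k x^k, matching x^k gives (k+2)(k+1) a_{k+2} = (k^2 - n^2) a_k = (k - 8)(k + 8) a_k. The right side vanishes at k = 8, so the series with the parity of 8 terminates at degree 8.
Standard normalization: leading coefficient of T_n is 2^(n-1), so a_8 = 2^7 = 128. Work downward with a_k = (k+1)(k+2) a_{k+2} / ((k - 8)(k + 8)):
  a_6 = (7)(8)(128) / ((6 - 8)(6 + 8)) = 7168/(-28) = -256
  a_4 = (5)(6)(-256) / ((4 - 8)(4 + 8)) = -7680/(-48) = 160
  a_2 = (3)(4)(160) / ((2 - 8)(2 + 8)) = 1920/(-60) = -32
  a_0 = (1)(2)(-32) / ((0 - 8)(0 + 8)) = -64/(-64) = 1
Hence T_8(x) = 128 x^8 - 256 x^6 + 160 x^4 - 32 x^2 + 1.

T_8(x); series = 128 x^8 - 256 x^6 + 160 x^4 - 32 x^2 + 1


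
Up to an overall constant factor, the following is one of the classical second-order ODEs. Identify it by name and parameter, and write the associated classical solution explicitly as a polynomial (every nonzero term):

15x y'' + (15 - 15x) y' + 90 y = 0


All three coefficients share the factor 15; dividing through by 15 gives  x y'' + (1 - x) y' + 6 y = 0.
This matches the Laguerre equation x y'' + (1 - x) y' + n y = 0 with n = 6; the polynomial solution is L_6(x).
With y = sum_k a_k x^k, matching x^k gives (k+1)k a_{k+1} + (k+1) a_{k+1} - k a_k + n a_k = 0, i.e. (k+1)^2 a_{k+1} = (k - n) a_k = (k - 6) a_k. The right side vanishes at k = 6, so the series terminates at degree 6.
Standard normalization L_n(0) = 1 gives a_0 = 1. Work upward with a_{k+1} = (k - 6) a_k / (k+1)^2:
  a_1 = (0 - 6)(1) / 1^2 = -6/1 = -6
  a_2 = (1 - 6)(-6) / 2^2 = 30/4 = 15/2
  a_3 = (2 - 6)(15/2) / 3^2 = -30/9 = -10/3
  a_4 = (3 - 6)(-10/3) / 4^2 = 10/16 = 5/8
  a_5 = (4 - 6)(5/8) / 5^2 = (-5/4)/25 = -1/20
  a_6 = (5 - 6)(-1/20) / 6^2 = (1/20)/36 = 1/720
Hence L_6(x) = x^6/720 - x^5/20 + 5 x^4/8 - 10 x^3/3 + 15 x^2/2 - 6 x + 1.

L_6(x); series = x^6/720 - x^5/20 + 5 x^4/8 - 10 x^3/3 + 15 x^2/2 - 6 x + 1


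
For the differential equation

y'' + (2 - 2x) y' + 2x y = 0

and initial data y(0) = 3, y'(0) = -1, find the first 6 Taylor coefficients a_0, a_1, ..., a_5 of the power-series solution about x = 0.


Ansatz: y(x) = sum_{n>=0} a_n x^n, so y'(x) = sum_{n>=1} n a_n x^(n-1) and y''(x) = sum_{n>=2} n(n-1) a_n x^(n-2).
Substitute into P(x) y'' + Q(x) y' + R(x) y = 0 with P(x) = 1, Q(x) = 2 - 2x, R(x) = 2x, and match powers of x.
Initial conditions: a_0 = 3, a_1 = -1.
Setting the coefficient of each power of x to zero and solving order by order (substituting the coefficients already found):
  x^0: 2 a_2 + 2 a_1 = 0  ->  2 a_2 = -2 a_1 = 2  ->  a_2 = 1
  x^1: 6 a_3 + 4 a_2 - 2 a_1 + 2 a_0 = 0  ->  6 a_3 = -4 a_2 + 2 a_1 - 2 a_0 = -12  ->  a_3 = -2
  x^2: 12 a_4 + 6 a_3 - 4 a_2 + 2 a_1 = 0  ->  12 a_4 = -6 a_3 + 4 a_2 - 2 a_1 = 18  ->  a_4 = 3/2
  x^3: 20 a_5 + 8 a_4 - 6 a_3 + 2 a_2 = 0  ->  20 a_5 = -8 a_4 + 6 a_3 - 2 a_2 = -26  ->  a_5 = -13/10
Truncated series: y(x) = 3 - x + x^2 - 2 x^3 + (3/2) x^4 - (13/10) x^5 + O(x^6).

a_0 = 3; a_1 = -1; a_2 = 1; a_3 = -2; a_4 = 3/2; a_5 = -13/10


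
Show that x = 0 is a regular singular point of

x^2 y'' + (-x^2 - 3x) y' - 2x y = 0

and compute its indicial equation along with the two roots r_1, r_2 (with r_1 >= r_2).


Divide by x^2 to reach normal form y'' + P_1(x) y' + P_2(x) y = 0 with P_1(x) = -1 - 3/x and P_2(x) = -2/x.
x = 0 is a singular point because the y'-coefficient -1 - 3/x has a pole at x = 0 and the y-coefficient -2/x has a pole at x = 0.
It is a regular singular point because x P_1(x) = p(x) = -x - 3 and x^2 P_2(x) = q(x) = -2x are polynomials, hence analytic at x = 0.
p(0) = -3,  q(0) = 0.
Indicial equation: r(r-1) + p(0) r + q(0) = 0, i.e. r^2 + (p(0) - 1) r + q(0) = 0, i.e. r^2 - 4 r = 0.
Discriminant: (-4)^2 - 4(0) = 16, so r = (4 ± 4)/2.
Solving: r_1 = 4, r_2 = 0.

indicial: r^2 - 4 r = 0; roots r_1 = 4, r_2 = 0


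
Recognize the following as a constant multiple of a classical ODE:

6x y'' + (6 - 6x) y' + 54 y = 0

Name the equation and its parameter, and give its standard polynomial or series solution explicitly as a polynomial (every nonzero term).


All three coefficients share the factor 6; dividing through by 6 gives  x y'' + (1 - x) y' + 9 y = 0.
This matches the Laguerre equation x y'' + (1 - x) y' + n y = 0 with n = 9; the polynomial solution is L_9(x).
With y = sum_k a_k x^k, matching x^k gives (k+1)k a_{k+1} + (k+1) a_{k+1} - k a_k + n a_k = 0, i.e. (k+1)^2 a_{k+1} = (k - n) a_k = (k - 9) a_k. The right side vanishes at k = 9, so the series terminates at degree 9.
Standard normalization L_n(0) = 1 gives a_0 = 1. Work upward with a_{k+1} = (k - 9) a_k / (k+1)^2:
  a_1 = (0 - 9)(1) / 1^2 = -9/1 = -9
  a_2 = (1 - 9)(-9) / 2^2 = 72/4 = 18
  a_3 = (2 - 9)(18) / 3^2 = -126/9 = -14
  a_4 = (3 - 9)(-14) / 4^2 = 84/16 = 21/4
  a_5 = (4 - 9)(21/4) / 5^2 = (-105/4)/25 = -21/20
  a_6 = (5 - 9)(-21/20) / 6^2 = (21/5)/36 = 7/60
  a_7 = (6 - 9)(7/60) / 7^2 = (-7/20)/49 = -1/140
  a_8 = (7 - 9)(-1/140) / 8^2 = (1/70)/64 = 1/4480
  a_9 = (8 - 9)(1/4480) / 9^2 = (-1/4480)/81 = -1/362880
Hence L_9(x) = -x^9/362880 + x^8/4480 - x^7/140 + 7 x^6/60 - 21 x^5/20 + 21 x^4/4 - 14 x^3 + 18 x^2 - 9 x + 1.

L_9(x); series = -x^9/362880 + x^8/4480 - x^7/140 + 7 x^6/60 - 21 x^5/20 + 21 x^4/4 - 14 x^3 + 18 x^2 - 9 x + 1
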